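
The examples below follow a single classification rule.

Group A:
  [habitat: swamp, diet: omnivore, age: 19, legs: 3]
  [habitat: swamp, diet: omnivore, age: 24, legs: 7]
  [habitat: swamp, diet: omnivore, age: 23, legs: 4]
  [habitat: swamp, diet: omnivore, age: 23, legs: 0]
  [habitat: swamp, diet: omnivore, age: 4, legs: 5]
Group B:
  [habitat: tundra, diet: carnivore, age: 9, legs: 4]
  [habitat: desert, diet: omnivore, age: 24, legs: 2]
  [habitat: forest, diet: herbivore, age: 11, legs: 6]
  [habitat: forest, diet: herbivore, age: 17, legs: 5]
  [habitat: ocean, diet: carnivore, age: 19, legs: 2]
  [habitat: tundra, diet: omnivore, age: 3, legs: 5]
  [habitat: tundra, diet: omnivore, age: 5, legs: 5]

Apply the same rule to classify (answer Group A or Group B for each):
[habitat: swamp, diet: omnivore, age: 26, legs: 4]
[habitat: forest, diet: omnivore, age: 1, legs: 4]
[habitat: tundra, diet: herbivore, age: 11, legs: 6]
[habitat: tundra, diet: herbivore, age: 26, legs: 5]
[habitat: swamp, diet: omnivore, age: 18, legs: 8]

Group A, Group B, Group B, Group B, Group A

The simplest hypothesis consistent with all the labels is: habitat is swamp.
[habitat: swamp, diet: omnivore, age: 26, legs: 4]: habitat is swamp, checks out → Group A. [habitat: forest, diet: omnivore, age: 1, legs: 4]: habitat is forest, does not satisfy this → Group B. [habitat: tundra, diet: herbivore, age: 11, legs: 6]: habitat is tundra, does not satisfy this → Group B. [habitat: tundra, diet: herbivore, age: 26, legs: 5]: habitat is tundra, does not satisfy this → Group B. [habitat: swamp, diet: omnivore, age: 18, legs: 8]: habitat is swamp, checks out → Group A.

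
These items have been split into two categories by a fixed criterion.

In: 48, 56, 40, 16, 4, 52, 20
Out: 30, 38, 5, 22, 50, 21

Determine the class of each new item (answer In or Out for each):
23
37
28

Out, Out, In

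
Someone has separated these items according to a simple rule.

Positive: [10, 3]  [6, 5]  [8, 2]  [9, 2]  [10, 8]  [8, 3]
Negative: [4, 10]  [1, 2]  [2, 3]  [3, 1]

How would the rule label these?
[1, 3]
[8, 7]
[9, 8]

Negative, Positive, Positive

All 'Positive' examples share one property — first ≥ 5 — and every 'Negative' example lacks it.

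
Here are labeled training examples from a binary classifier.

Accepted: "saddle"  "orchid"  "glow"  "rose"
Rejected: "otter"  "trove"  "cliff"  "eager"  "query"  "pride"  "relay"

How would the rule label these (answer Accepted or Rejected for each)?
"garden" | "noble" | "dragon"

The distinguishing property — even length — holds for all the 'Accepted' cases and none of the 'Rejected' cases.

Accepted, Rejected, Accepted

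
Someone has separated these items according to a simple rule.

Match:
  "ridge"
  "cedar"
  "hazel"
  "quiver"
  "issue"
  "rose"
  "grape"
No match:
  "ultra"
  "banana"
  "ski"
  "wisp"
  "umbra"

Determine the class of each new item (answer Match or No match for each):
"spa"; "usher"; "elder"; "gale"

No match, Match, Match, Match

Every 'Match' example satisfies: contains 'e'. None of the 'No match' examples do.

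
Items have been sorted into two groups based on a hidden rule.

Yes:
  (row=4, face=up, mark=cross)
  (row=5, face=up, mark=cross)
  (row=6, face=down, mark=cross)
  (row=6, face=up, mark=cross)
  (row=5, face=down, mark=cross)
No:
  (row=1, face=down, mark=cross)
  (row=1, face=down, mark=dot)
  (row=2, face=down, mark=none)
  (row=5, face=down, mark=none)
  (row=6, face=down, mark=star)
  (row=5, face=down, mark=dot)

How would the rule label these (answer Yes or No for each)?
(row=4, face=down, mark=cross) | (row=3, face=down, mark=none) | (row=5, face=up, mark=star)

The rule appears to be: mark is cross AND row ≥ 2.
(row=4, face=down, mark=cross): mark is cross, row = 4, meets the rule → Yes.
(row=3, face=down, mark=none): mark is none, row = 3, fails this test → No.
(row=5, face=up, mark=star): mark is star, row = 5, fails this test → No.

Yes, No, No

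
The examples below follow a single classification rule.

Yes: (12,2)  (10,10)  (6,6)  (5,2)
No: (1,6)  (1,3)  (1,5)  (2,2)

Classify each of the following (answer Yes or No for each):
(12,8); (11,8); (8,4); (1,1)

The common property of the 'Yes' items is: first ≥ 3. No 'No' item has it.

Yes, Yes, Yes, No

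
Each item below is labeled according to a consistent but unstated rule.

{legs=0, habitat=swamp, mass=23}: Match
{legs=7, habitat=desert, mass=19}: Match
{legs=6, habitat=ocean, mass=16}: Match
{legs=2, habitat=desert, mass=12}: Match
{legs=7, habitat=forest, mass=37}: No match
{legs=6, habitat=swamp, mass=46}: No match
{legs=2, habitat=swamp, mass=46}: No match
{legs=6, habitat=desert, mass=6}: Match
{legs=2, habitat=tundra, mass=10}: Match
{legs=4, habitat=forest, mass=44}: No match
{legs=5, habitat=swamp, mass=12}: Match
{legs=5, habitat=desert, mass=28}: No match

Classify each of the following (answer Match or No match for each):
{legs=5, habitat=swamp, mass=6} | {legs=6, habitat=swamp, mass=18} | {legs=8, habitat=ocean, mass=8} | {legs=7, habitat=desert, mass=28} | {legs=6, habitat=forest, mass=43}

The common property of the 'Match' items is: mass ≤ 23. No 'No match' item has it.
{legs=5, habitat=swamp, mass=6} — mass = 6, hence Match. {legs=6, habitat=swamp, mass=18} — mass = 18, hence Match. {legs=8, habitat=ocean, mass=8} — mass = 8, hence Match. {legs=7, habitat=desert, mass=28} — mass = 28, hence No match. {legs=6, habitat=forest, mass=43} — mass = 43, hence No match.

Match, Match, Match, No match, No match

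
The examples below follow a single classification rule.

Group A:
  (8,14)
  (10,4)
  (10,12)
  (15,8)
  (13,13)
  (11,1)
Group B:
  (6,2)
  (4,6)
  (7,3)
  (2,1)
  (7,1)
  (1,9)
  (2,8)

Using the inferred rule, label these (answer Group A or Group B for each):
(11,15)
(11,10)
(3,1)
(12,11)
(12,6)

Group A, Group A, Group B, Group A, Group A

A rule that fits every label: sum ≥ 12 — true of each 'Group A' example, false of each 'Group B' one.
Group A: (11,15), since 11+15 = 26. Group A: (11,10), since 11+10 = 21. Group B: (3,1), since 3+1 = 4. Group A: (12,11), since 12+11 = 23. Group A: (12,6), since 12+6 = 18.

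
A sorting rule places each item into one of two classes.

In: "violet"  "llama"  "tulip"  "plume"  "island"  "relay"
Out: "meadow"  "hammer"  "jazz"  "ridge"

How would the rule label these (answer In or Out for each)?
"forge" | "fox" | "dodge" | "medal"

'In' ⟺ contains 'l'.

Out, Out, Out, In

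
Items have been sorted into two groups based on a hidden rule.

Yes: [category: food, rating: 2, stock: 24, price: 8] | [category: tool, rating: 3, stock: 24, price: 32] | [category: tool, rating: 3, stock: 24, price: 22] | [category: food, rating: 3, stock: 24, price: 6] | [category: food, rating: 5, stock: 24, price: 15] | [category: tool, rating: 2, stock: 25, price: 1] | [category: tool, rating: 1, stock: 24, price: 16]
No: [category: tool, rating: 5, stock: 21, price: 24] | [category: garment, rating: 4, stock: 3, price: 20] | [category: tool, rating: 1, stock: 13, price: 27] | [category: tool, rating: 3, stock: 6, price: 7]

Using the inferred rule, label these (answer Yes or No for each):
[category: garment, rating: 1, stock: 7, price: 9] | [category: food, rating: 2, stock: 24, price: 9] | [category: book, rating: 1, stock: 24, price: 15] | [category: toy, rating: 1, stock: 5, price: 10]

No, Yes, Yes, No

The distinguishing property — stock ≥ 24 — holds for all the 'Yes' cases and none of the 'No' cases.
[category: garment, rating: 1, stock: 7, price: 9] — stock = 7, hence No.
[category: food, rating: 2, stock: 24, price: 9] — stock = 24, hence Yes.
[category: book, rating: 1, stock: 24, price: 15] — stock = 24, hence Yes.
[category: toy, rating: 1, stock: 5, price: 10] — stock = 5, hence No.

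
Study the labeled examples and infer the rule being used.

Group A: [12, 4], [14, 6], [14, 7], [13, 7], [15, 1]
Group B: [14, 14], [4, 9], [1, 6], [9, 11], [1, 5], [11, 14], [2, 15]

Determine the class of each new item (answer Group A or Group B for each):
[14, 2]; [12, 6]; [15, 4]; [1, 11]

Group A, Group A, Group A, Group B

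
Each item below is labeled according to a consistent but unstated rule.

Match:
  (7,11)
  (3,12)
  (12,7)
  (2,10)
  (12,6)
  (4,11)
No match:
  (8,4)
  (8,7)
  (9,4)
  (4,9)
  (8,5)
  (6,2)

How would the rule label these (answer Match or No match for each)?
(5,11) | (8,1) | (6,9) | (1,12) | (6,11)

Match, No match, No match, Match, Match

Rule: max ≥ 10. This holds for each 'Match' example and fails for each 'No match' one.
(5,11) → max 11 → Match.
(8,1) → max 8 → No match.
(6,9) → max 9 → No match.
(1,12) → max 12 → Match.
(6,11) → max 11 → Match.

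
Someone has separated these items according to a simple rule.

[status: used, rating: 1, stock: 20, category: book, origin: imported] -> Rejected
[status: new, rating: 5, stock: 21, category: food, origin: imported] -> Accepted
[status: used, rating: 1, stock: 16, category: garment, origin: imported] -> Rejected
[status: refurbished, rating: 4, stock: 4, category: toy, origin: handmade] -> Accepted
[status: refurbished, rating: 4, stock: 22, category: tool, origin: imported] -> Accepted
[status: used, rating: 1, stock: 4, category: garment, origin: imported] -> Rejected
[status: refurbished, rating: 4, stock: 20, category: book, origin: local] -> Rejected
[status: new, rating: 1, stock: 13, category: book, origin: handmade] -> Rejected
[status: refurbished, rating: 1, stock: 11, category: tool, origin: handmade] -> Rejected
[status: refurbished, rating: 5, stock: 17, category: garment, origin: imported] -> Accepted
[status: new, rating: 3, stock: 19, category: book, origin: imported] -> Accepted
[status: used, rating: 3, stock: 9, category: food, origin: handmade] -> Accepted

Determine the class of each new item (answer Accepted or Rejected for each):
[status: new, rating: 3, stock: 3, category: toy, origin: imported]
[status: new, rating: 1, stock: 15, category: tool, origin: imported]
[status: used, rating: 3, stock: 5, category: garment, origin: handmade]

One predicate separates the groups cleanly: rating ≥ 3 AND stock ≠ 20.
[status: new, rating: 3, stock: 3, category: toy, origin: imported]: rating = 3, stock = 3 — fits, so Accepted. [status: new, rating: 1, stock: 15, category: tool, origin: imported]: rating = 1, stock = 15 — does not satisfy this, so Rejected. [status: used, rating: 3, stock: 5, category: garment, origin: handmade]: rating = 3, stock = 5 — fits, so Accepted.

Accepted, Rejected, Accepted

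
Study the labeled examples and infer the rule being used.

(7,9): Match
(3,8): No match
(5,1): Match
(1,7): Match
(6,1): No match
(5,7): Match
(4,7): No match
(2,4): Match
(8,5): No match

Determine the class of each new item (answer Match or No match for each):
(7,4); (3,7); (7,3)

Checking candidate rules against both groups, what survives is: sum is even.
(7,4) — 7+4 = 11, hence No match. (3,7) — 3+7 = 10, hence Match. (7,3) — 7+3 = 10, hence Match.

No match, Match, Match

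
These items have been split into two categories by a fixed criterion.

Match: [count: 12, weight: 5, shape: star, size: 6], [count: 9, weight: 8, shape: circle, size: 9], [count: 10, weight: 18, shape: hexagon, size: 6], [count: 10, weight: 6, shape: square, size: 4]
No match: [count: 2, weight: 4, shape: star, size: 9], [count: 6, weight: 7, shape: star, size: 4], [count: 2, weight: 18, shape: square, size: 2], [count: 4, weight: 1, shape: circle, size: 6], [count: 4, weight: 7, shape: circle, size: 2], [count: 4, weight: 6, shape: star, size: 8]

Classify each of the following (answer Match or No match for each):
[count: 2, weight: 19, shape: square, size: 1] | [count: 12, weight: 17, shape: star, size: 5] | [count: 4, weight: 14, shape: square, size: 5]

No match, Match, No match

One predicate separates the groups cleanly: count ≥ 9.
[count: 2, weight: 19, shape: square, size: 1] — count = 2, hence No match. [count: 12, weight: 17, shape: star, size: 5] — count = 12, hence Match. [count: 4, weight: 14, shape: square, size: 5] — count = 4, hence No match.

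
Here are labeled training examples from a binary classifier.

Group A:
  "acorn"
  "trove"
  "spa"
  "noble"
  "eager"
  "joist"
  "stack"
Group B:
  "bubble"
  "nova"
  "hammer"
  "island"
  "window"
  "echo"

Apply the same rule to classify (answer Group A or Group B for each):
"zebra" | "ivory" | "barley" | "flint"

All 'Group A' examples share one property — odd length — and every 'Group B' example lacks it.
Group A: "zebra", since length 5.
Group A: "ivory", since length 5.
Group B: "barley", since length 6.
Group A: "flint", since length 5.

Group A, Group A, Group B, Group A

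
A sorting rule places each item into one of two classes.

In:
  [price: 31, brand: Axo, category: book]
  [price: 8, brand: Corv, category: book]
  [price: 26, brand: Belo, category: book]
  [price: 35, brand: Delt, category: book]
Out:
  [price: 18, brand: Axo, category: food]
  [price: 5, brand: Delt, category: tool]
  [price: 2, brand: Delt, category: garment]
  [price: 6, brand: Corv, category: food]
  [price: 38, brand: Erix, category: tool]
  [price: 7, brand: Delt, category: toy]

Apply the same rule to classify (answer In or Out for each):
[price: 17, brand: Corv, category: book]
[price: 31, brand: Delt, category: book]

Every 'In' example satisfies: category is book. None of the 'Out' examples do.

In, In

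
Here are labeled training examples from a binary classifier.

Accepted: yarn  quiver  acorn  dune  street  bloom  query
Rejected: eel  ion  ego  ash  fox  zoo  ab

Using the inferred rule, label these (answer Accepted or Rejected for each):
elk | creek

Rejected, Accepted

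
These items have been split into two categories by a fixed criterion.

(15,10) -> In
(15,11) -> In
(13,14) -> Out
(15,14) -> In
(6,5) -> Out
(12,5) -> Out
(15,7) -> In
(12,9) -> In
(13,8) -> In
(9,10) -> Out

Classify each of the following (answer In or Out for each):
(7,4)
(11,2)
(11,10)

A rule that fits every label: first > second AND sum ≥ 19 — true of each 'In' example, false of each 'Out' one.

Out, Out, In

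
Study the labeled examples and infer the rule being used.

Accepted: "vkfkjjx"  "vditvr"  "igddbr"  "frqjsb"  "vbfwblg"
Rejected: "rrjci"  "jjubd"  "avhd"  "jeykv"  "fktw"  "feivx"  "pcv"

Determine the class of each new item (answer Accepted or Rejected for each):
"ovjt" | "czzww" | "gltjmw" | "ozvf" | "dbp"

Rejected, Rejected, Accepted, Rejected, Rejected

The simplest hypothesis consistent with all the labels is: length ≥ 6.
"ovjt" → length 4 → Rejected.
"czzww" → length 5 → Rejected.
"gltjmw" → length 6 → Accepted.
"ozvf" → length 4 → Rejected.
"dbp" → length 3 → Rejected.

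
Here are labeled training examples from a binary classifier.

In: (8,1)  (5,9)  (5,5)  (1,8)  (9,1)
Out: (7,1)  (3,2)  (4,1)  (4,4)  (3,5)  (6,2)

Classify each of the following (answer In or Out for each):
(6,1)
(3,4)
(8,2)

The rule appears to be: sum ≥ 9.
(6,1) — 6+1 = 7, hence Out. (3,4) — 3+4 = 7, hence Out. (8,2) — 8+2 = 10, hence In.

Out, Out, In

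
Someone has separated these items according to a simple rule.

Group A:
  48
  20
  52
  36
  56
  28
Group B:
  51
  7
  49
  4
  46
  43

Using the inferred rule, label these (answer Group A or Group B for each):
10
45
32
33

Group B, Group B, Group A, Group B

The rule appears to be: multiple of 4 AND at least 7.
10: 10 = 4·2 + 2, 10 ≥ 7 — does not fit, so Group B. 45: 45 = 4·11 + 1, 45 ≥ 7 — does not fit, so Group B. 32: 32 = 4·8, 32 ≥ 7 — fits, so Group A. 33: 33 = 4·8 + 1, 33 ≥ 7 — does not fit, so Group B.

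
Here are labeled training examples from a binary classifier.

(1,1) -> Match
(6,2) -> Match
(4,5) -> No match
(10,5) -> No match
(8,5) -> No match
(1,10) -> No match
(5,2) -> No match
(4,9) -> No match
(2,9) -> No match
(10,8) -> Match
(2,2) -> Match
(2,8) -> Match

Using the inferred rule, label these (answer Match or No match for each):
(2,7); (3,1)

No match, Match

Rule: sum is even. This holds for each 'Match' example and fails for each 'No match' one.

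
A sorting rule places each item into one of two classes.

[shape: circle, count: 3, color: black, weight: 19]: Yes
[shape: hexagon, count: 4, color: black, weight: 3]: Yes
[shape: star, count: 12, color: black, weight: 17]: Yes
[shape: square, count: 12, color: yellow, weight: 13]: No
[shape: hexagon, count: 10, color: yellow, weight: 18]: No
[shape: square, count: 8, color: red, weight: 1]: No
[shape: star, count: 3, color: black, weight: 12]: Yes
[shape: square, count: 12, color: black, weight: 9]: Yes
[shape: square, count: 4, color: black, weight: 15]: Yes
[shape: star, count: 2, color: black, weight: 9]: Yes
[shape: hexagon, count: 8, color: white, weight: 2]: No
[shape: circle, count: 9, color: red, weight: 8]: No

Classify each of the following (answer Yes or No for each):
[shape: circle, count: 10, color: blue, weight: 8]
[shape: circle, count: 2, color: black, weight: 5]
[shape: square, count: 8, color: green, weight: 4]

No, Yes, No

The rule appears to be: color is black.
No: [shape: circle, count: 10, color: blue, weight: 8], since color is blue.
Yes: [shape: circle, count: 2, color: black, weight: 5], since color is black.
No: [shape: square, count: 8, color: green, weight: 4], since color is green.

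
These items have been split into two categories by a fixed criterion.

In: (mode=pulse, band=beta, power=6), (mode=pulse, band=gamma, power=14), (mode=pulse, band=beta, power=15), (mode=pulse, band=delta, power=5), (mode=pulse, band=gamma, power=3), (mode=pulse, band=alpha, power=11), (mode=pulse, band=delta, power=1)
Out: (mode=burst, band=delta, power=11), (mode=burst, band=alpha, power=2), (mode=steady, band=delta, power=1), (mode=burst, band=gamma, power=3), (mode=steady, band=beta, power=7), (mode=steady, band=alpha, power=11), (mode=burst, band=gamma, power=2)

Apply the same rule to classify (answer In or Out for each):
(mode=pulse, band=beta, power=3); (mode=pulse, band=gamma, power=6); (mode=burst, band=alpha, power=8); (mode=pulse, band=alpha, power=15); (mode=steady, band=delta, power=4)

In, In, Out, In, Out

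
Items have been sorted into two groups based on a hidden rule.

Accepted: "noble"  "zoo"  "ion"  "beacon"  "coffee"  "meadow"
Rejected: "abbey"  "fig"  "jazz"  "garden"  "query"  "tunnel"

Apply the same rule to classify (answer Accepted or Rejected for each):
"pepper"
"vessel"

'Accepted' ⟺ contains 'o'.
"pepper" — no 'o', hence Rejected.
"vessel" — no 'o', hence Rejected.

Rejected, Rejected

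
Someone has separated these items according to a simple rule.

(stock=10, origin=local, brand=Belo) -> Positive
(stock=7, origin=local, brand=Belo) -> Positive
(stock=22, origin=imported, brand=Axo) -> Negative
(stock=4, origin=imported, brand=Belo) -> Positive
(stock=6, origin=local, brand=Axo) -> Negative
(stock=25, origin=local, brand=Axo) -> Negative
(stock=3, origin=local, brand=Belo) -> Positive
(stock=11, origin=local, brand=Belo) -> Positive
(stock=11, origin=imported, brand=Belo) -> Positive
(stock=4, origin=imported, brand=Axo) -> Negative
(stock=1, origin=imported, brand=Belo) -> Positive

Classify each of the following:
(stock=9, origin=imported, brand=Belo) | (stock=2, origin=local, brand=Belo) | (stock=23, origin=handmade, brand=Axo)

'Positive' ⟺ brand is Belo.
(stock=9, origin=imported, brand=Belo): brand is Belo, has this property → Positive. (stock=2, origin=local, brand=Belo): brand is Belo, has this property → Positive. (stock=23, origin=handmade, brand=Axo): brand is Axo, fails this test → Negative.

Positive, Positive, Negative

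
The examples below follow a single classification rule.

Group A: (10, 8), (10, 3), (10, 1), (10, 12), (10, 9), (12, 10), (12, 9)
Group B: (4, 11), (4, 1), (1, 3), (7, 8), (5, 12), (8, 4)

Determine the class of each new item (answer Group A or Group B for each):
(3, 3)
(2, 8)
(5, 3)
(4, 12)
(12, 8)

Group B, Group B, Group B, Group B, Group A

The pattern is that an item is 'Group A' exactly when: first ≥ 9.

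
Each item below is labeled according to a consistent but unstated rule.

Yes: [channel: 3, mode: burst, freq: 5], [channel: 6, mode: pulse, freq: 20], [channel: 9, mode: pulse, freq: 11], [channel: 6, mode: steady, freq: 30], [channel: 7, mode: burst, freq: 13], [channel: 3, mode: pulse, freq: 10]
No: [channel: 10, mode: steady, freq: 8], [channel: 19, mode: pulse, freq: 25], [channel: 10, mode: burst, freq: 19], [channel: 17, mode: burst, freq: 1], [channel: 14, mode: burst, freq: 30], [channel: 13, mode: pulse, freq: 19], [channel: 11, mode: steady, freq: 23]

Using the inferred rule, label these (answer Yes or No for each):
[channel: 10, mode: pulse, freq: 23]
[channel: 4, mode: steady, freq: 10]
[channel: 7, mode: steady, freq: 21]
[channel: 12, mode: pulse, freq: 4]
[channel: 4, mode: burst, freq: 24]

No, Yes, Yes, No, Yes

Rule: channel ≤ 9. This holds for each 'Yes' example and fails for each 'No' one.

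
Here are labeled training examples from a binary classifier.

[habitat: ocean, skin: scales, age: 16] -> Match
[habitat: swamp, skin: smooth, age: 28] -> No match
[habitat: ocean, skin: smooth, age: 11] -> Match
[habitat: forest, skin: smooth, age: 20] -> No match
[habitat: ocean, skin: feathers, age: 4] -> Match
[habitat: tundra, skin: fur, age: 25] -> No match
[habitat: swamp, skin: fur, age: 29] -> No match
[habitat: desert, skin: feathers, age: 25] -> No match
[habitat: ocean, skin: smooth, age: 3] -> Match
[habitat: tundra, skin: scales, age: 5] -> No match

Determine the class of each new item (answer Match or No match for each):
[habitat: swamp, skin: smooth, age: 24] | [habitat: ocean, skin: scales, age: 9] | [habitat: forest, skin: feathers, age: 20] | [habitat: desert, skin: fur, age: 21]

No match, Match, No match, No match

All 'Match' examples share one property — habitat is ocean — and every 'No match' example lacks it.
[habitat: swamp, skin: smooth, age: 24]: habitat is swamp, doesn't match → No match. [habitat: ocean, skin: scales, age: 9]: habitat is ocean, meets the rule → Match. [habitat: forest, skin: feathers, age: 20]: habitat is forest, doesn't match → No match. [habitat: desert, skin: fur, age: 21]: habitat is desert, doesn't match → No match.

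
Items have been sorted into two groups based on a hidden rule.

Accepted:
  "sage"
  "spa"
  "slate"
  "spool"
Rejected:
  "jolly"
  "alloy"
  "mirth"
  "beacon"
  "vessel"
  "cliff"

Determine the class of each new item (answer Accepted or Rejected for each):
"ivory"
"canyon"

Rejected, Rejected

Comparing the two groups points to one rule — starts with 's'.
"ivory" → starts with 'i' → Rejected.
"canyon" → starts with 'c' → Rejected.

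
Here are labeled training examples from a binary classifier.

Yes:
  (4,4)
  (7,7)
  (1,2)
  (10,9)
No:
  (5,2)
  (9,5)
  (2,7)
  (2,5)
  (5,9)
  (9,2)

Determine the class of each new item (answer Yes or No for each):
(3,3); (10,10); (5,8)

Yes, Yes, No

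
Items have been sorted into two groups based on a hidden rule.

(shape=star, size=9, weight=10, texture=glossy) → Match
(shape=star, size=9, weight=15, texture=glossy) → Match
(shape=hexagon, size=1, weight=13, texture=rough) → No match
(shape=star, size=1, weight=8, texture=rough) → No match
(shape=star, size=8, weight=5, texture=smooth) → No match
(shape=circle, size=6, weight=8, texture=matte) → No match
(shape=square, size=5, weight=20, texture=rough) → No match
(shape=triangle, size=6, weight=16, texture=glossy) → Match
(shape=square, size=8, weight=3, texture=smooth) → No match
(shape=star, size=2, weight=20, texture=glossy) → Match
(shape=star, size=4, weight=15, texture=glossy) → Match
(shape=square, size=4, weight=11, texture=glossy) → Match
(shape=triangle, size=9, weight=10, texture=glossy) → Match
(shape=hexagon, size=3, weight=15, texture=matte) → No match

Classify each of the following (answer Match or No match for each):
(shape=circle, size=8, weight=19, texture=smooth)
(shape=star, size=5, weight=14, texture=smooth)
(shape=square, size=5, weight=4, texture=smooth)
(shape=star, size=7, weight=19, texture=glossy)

No match, No match, No match, Match

The pattern is that an item is 'Match' exactly when: texture is glossy.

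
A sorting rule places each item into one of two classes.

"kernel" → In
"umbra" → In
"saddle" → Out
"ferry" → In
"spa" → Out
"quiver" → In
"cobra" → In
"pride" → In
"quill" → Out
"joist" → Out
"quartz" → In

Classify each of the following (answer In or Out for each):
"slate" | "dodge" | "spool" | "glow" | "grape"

Out, Out, Out, Out, In

The classifier is using: contains 'r'.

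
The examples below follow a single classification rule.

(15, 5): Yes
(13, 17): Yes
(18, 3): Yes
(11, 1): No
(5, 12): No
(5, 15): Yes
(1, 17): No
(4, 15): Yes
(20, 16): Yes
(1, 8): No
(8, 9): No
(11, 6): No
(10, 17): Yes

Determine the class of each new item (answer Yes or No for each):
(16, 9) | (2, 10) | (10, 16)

The simplest hypothesis consistent with all the labels is: sum ≥ 19.
(16, 9) — 16+9 = 25, hence Yes. (2, 10) — 2+10 = 12, hence No. (10, 16) — 10+16 = 26, hence Yes.

Yes, No, Yes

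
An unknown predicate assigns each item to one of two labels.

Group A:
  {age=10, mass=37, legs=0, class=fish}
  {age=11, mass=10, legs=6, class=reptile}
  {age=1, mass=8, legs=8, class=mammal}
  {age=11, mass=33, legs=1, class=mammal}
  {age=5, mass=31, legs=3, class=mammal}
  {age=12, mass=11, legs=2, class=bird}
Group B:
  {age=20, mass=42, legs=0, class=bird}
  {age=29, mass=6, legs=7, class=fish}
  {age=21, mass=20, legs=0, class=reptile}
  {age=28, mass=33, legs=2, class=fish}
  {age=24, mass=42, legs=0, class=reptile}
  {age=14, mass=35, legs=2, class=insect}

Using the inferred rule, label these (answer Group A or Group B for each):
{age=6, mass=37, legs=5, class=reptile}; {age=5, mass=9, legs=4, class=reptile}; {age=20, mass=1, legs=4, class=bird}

The pattern is that an item is 'Group A' exactly when: age ≤ 12.

Group A, Group A, Group B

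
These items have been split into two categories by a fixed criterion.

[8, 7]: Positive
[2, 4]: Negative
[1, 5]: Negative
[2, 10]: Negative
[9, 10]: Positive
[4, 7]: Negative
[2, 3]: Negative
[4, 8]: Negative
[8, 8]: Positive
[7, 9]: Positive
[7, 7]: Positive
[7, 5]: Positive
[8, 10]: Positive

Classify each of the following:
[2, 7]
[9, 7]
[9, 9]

Negative, Positive, Positive

The classifier is using: first ≥ 5.
[2, 7]: first 2, doesn't qualify → Negative. [9, 7]: first 9, matches → Positive. [9, 9]: first 9, matches → Positive.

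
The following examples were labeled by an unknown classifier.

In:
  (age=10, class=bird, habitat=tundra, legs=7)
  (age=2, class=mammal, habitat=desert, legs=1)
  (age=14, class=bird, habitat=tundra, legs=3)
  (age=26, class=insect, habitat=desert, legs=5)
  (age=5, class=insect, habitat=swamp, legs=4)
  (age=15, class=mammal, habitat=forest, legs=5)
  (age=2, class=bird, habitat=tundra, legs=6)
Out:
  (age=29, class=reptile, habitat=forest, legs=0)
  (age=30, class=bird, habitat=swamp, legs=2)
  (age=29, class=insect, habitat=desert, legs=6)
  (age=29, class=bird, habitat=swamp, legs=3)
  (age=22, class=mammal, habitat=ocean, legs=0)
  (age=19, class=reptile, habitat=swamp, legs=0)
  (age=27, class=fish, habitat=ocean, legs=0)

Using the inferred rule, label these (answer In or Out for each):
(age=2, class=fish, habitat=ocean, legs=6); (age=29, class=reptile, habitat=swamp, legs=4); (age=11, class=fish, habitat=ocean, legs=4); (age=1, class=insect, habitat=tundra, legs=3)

In, Out, In, In

'In' ⟺ legs ≥ 1 AND age ≤ 26.
(age=2, class=fish, habitat=ocean, legs=6): In (legs = 6, age = 2). (age=29, class=reptile, habitat=swamp, legs=4): Out (legs = 4, age = 29). (age=11, class=fish, habitat=ocean, legs=4): In (legs = 4, age = 11). (age=1, class=insect, habitat=tundra, legs=3): In (legs = 3, age = 1).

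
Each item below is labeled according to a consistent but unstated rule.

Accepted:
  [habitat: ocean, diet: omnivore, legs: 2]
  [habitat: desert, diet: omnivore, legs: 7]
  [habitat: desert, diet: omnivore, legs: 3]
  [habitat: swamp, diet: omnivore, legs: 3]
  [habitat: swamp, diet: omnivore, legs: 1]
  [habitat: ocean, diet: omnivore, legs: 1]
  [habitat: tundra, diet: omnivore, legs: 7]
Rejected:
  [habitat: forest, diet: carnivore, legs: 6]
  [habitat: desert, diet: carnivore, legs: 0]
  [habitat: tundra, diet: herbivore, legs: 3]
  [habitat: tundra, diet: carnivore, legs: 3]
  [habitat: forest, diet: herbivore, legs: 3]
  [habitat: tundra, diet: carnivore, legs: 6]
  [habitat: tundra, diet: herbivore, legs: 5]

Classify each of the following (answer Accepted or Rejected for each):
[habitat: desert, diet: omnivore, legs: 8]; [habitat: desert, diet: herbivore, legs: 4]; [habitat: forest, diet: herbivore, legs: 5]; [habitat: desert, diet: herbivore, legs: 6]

A rule that fits every label: diet is omnivore — true of each 'Accepted' example, false of each 'Rejected' one.
[habitat: desert, diet: omnivore, legs: 8] — diet is omnivore, hence Accepted.
[habitat: desert, diet: herbivore, legs: 4] — diet is herbivore, hence Rejected.
[habitat: forest, diet: herbivore, legs: 5] — diet is herbivore, hence Rejected.
[habitat: desert, diet: herbivore, legs: 6] — diet is herbivore, hence Rejected.

Accepted, Rejected, Rejected, Rejected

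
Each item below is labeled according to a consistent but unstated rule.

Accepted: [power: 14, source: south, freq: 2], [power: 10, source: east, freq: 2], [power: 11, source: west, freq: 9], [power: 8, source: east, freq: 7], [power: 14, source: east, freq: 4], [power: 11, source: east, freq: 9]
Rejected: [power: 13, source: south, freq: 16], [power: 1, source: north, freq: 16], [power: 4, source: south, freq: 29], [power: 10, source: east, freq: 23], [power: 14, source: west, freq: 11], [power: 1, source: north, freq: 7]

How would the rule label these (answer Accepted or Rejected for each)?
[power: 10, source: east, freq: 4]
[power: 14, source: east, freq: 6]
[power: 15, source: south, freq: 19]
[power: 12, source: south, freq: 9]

Accepted, Accepted, Rejected, Accepted

Rule: power ≥ 4 AND freq ≤ 9. This holds for each 'Accepted' example and fails for each 'Rejected' one.
[power: 10, source: east, freq: 4]: Accepted (power = 10, freq = 4).
[power: 14, source: east, freq: 6]: Accepted (power = 14, freq = 6).
[power: 15, source: south, freq: 19]: Rejected (power = 15, freq = 19).
[power: 12, source: south, freq: 9]: Accepted (power = 12, freq = 9).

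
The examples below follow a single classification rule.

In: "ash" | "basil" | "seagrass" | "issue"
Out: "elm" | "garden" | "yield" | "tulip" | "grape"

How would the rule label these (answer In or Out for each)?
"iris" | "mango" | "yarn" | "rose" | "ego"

The simplest hypothesis consistent with all the labels is: contains 's'.
"iris": In (has 's'). "mango": Out (no 's'). "yarn": Out (no 's'). "rose": In (has 's'). "ego": Out (no 's').

In, Out, Out, In, Out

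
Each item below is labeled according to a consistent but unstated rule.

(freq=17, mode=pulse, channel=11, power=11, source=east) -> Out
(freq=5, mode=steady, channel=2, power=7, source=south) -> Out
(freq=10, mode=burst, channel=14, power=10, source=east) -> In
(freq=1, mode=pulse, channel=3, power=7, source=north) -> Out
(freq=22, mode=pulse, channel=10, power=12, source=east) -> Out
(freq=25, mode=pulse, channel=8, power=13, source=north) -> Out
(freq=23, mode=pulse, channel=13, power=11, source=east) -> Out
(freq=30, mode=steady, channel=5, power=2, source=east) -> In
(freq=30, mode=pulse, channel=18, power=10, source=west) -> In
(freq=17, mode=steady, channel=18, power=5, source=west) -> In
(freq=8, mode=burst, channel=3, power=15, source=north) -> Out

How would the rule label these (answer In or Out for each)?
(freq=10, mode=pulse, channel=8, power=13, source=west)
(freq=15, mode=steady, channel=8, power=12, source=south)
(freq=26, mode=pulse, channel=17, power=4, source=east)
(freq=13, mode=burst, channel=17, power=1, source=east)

All 'In' examples share one property — power ≤ 10 AND freq ≥ 8 — and every 'Out' example lacks it.
(freq=10, mode=pulse, channel=8, power=13, source=west): power = 13, freq = 10, doesn't match → Out. (freq=15, mode=steady, channel=8, power=12, source=south): power = 12, freq = 15, doesn't match → Out. (freq=26, mode=pulse, channel=17, power=4, source=east): power = 4, freq = 26, fits → In. (freq=13, mode=burst, channel=17, power=1, source=east): power = 1, freq = 13, fits → In.

Out, Out, In, In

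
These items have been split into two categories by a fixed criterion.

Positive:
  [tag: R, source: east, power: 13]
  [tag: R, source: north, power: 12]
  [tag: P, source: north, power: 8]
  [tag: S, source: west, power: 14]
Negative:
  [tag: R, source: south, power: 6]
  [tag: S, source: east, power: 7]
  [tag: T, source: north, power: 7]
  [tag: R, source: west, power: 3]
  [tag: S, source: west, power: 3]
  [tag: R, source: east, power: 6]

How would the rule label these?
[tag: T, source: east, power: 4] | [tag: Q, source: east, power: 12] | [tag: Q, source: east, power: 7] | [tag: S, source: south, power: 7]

Rule: power ≥ 8. This holds for each 'Positive' example and fails for each 'Negative' one.
[tag: T, source: east, power: 4]: power = 4, fails this test → Negative.
[tag: Q, source: east, power: 12]: power = 12, matches → Positive.
[tag: Q, source: east, power: 7]: power = 7, fails this test → Negative.
[tag: S, source: south, power: 7]: power = 7, fails this test → Negative.

Negative, Positive, Negative, Negative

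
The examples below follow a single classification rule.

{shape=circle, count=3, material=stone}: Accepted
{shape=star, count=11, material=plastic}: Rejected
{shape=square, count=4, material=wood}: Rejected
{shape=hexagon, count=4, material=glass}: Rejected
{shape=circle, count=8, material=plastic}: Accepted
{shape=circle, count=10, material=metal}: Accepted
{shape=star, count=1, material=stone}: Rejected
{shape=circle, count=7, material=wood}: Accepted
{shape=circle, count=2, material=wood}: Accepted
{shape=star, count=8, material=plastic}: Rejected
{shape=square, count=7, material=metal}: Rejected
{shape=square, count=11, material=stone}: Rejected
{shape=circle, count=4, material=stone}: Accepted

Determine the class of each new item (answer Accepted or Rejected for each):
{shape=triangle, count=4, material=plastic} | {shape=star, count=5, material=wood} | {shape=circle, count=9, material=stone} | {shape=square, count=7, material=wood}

Rejected, Rejected, Accepted, Rejected

Looking at the examples, the only property every 'Accepted' case has and every 'Rejected' case lacks is: shape is circle.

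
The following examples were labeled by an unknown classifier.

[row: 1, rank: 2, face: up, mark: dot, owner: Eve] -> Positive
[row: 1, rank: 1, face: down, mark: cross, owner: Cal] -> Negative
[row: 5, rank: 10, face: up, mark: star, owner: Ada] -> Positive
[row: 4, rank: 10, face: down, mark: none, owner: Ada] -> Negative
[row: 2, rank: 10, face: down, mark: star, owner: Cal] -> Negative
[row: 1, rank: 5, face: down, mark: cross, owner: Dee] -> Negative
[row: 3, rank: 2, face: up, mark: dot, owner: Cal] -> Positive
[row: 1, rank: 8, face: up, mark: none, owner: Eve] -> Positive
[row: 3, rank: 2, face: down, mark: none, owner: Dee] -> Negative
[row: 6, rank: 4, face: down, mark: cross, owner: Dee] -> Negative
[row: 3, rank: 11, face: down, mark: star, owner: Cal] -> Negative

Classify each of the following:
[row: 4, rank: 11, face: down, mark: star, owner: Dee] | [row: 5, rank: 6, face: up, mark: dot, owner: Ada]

Negative, Positive

The rule appears to be: face is up.
[row: 4, rank: 11, face: down, mark: star, owner: Dee] — face is down, hence Negative.
[row: 5, rank: 6, face: up, mark: dot, owner: Ada] — face is up, hence Positive.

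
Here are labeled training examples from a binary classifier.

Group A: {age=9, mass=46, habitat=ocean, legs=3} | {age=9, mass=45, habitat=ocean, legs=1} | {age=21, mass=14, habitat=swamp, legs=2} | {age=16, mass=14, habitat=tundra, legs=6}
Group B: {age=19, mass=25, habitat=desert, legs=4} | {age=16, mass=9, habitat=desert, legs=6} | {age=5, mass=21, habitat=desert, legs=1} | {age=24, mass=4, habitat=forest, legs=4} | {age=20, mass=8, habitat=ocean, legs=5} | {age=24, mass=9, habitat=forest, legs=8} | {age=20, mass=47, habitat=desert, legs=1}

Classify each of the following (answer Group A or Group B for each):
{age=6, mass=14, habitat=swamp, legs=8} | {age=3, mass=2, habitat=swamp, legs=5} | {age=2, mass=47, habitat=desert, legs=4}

All 'Group A' examples share one property — age = 9 OR mass = 14 — and every 'Group B' example lacks it.
Group A: {age=6, mass=14, habitat=swamp, legs=8}, since age = 6, mass = 14.
Group B: {age=3, mass=2, habitat=swamp, legs=5}, since age = 3, mass = 2.
Group B: {age=2, mass=47, habitat=desert, legs=4}, since age = 2, mass = 47.

Group A, Group B, Group B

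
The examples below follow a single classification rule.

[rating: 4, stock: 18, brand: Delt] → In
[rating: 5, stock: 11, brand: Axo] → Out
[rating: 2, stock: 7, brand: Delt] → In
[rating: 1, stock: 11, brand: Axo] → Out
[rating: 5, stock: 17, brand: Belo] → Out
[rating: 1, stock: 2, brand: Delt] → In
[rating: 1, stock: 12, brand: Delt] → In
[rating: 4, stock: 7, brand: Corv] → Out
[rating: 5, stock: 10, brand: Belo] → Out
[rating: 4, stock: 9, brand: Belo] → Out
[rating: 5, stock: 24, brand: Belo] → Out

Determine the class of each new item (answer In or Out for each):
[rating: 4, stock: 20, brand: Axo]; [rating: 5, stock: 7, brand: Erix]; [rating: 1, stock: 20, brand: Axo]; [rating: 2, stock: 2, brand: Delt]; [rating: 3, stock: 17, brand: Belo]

Comparing the two groups points to one rule — brand is Delt.

Out, Out, Out, In, Out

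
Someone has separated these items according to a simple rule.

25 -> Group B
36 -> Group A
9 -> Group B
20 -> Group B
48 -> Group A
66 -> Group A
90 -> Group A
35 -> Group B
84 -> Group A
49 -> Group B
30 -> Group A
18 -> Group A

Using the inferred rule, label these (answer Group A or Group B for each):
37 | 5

Group B, Group B

Rule: multiple of 6. This holds for each 'Group A' example and fails for each 'Group B' one.
37: 37 = 6·6 + 1, lacks this property → Group B.
5: 5 = 6·0 + 5, lacks this property → Group B.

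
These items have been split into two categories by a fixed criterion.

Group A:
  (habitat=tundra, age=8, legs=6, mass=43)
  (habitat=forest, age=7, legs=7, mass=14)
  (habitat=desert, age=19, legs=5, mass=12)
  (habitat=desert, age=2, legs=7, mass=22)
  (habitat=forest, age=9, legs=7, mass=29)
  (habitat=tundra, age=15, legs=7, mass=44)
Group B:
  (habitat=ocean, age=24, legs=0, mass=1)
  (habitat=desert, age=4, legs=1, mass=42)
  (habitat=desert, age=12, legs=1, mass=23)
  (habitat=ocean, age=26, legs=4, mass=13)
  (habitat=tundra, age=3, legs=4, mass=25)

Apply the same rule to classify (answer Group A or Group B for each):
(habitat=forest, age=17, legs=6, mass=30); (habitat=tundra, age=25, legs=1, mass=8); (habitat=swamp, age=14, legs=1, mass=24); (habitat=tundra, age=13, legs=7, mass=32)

Group A, Group B, Group B, Group A

One predicate separates the groups cleanly: legs ≥ 5.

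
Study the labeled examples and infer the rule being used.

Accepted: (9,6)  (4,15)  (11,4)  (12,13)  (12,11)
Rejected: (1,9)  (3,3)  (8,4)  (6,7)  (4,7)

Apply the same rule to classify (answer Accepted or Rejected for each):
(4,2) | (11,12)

Rejected, Accepted

The common property of the 'Accepted' items is: sum ≥ 15. No 'Rejected' item has it.
(4,2) → 4+2 = 6 → Rejected.
(11,12) → 11+12 = 23 → Accepted.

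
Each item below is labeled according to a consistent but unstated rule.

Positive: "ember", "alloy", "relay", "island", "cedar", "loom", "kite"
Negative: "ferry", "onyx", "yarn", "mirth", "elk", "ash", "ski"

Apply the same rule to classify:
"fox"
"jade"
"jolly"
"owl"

The classifier is using: has ≥ 2 vowels.
"fox": 1 vowel — does not fit, so Negative. "jade": 2 vowels — passes, so Positive. "jolly": 1 vowel — does not fit, so Negative. "owl": 1 vowel — does not fit, so Negative.

Negative, Positive, Negative, Negative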